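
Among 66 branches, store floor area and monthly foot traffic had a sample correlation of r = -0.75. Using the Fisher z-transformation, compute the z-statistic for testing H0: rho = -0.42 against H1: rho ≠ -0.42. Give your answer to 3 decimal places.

-4.169

Fisher z: atanh(-0.75) = -0.972955, atanh(-0.42) = -0.447692
z = (z_r − z_0)·√(n−3) = (-0.972955 − (-0.447692))·√63 = -0.525263 · 7.937254 = -4.169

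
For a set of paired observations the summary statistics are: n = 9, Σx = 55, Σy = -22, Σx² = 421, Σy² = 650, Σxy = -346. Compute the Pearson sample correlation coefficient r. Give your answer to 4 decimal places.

-0.9404

S_xy = nΣxy − ΣxΣy = 9·(-346) − 55·(-22) = -3114 − (-1210) = -1904
S_xx = nΣx² − (Σx)² = 9·421 − 55² = 3789 − 3025 = 764
S_yy = nΣy² − (Σy)² = 9·650 − (-22)² = 5850 − 484 = 5366
r = S_xy / √(S_xx·S_yy) = -1904 / √(764·5366) = -1904 / √4099624 = -1904 / 2024.7528 = -0.9404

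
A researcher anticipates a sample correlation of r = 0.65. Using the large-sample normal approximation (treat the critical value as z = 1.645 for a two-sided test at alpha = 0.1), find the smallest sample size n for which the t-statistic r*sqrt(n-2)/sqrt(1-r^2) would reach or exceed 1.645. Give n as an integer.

Need r·√(n−2)/√(1−r²) ≥ 1.645
√(n−2) ≥ 1.645·√(1−0.4225) / 0.65 = 1.645·0.759934 / 0.65 = 1.9232
n−2 ≥ 3.6987  ⇒  n ≥ 5.6987
Smallest integer n = 6

6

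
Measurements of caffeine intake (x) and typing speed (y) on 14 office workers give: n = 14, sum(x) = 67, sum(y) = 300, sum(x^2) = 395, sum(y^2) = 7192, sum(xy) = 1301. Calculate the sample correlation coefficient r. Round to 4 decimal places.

-0.5654

S_xy = nΣxy − ΣxΣy = 14·1301 − 67·300 = 18214 − 20100 = -1886
S_xx = nΣx² − (Σx)² = 14·395 − 67² = 5530 − 4489 = 1041
S_yy = nΣy² − (Σy)² = 14·7192 − 300² = 100688 − 90000 = 10688
r = S_xy / √(S_xx·S_yy) = -1886 / √(1041·10688) = -1886 / √11126208 = -1886 / 3335.5971 = -0.5654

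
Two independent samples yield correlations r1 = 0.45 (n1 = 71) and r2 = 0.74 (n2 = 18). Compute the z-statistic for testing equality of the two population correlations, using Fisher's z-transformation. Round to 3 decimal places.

z1 = atanh(0.45) = 0.484700,  z2 = atanh(0.74) = 0.950479
SE = √(1/(n1−3) + 1/(n2−3)) = √(1/68 + 1/15) = √(0.0147059 + 0.0666667) = √0.0813726 = 0.285259
z = (z1 − z2)/SE = (0.484700 − 0.950479) / 0.285259 = -0.465779 / 0.285259 = -1.633

-1.633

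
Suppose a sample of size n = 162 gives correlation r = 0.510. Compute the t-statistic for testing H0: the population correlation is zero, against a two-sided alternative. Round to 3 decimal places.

1 − r² = 1 − 0.260100 = 0.739900;  √(1−r²) = 0.860174
√(n−2) = √160 = 12.649111
t = r·√(n−2)/√(1−r²) = 0.510 · 12.649111 / 0.860174 = 7.500

7.500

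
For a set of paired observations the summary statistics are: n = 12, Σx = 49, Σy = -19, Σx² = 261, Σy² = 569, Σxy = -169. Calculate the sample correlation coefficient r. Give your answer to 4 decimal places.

Numerator: nΣxy − (Σx)(Σy) = 12·(-169) − (49)(-19) = -1097
Denominator: √[(nΣx²−(Σx)²)(nΣy²−(Σy)²)]
  nΣx²−(Σx)² = 12·261 − 2401 = 731;  nΣy²−(Σy)² = 12·569 − 361 = 6467
  √(731·6467) = √4727377 = 2174.2532
r = -1097 / 2174.2532 = -0.5045

-0.5045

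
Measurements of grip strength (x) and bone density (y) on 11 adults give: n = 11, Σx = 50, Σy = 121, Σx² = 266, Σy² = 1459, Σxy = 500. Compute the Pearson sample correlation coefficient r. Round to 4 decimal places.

-0.7102

S_xy = nΣxy − ΣxΣy = 11·500 − 50·121 = 5500 − 6050 = -550
S_xx = nΣx² − (Σx)² = 11·266 − 50² = 2926 − 2500 = 426
S_yy = nΣy² − (Σy)² = 11·1459 − 121² = 16049 − 14641 = 1408
r = S_xy / √(S_xx·S_yy) = -550 / √(426·1408) = -550 / √599808 = -550 / 774.4727 = -0.7102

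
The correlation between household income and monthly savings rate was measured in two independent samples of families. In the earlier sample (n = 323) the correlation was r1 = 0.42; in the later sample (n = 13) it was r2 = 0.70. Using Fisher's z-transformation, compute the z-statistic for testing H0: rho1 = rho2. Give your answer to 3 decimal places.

z1 = atanh(0.42) = 0.447692,  z2 = atanh(0.70) = 0.867301
SE = √(1/(n1−3) + 1/(n2−3)) = √(1/320 + 1/10) = √(0.0031250 + 0.1000000) = √0.1031250 = 0.321131
z = (z1 − z2)/SE = (0.447692 − 0.867301) / 0.321131 = -0.419609 / 0.321131 = -1.307

-1.307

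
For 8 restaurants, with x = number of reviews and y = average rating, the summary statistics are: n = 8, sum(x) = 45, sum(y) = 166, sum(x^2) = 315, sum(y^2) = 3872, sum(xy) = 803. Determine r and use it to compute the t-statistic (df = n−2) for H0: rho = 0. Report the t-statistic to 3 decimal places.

-3.311

S_xy = nΣxy − ΣxΣy = 8·803 − 45·166 = 6424 − 7470 = -1046
S_xx = nΣx² − (Σx)² = 8·315 − 45² = 2520 − 2025 = 495
S_yy = nΣy² − (Σy)² = 8·3872 − 166² = 30976 − 27556 = 3420
r = S_xy / √(S_xx·S_yy) = -1046 / √(495·3420) = -1046 / √1692900 = -1046 / 1301.1149 = -0.8039
t = r·√(n−2)/√(1−r²) = -0.8039·√6 / √(1−0.646255) = -1.969145 / 0.594765 = -3.311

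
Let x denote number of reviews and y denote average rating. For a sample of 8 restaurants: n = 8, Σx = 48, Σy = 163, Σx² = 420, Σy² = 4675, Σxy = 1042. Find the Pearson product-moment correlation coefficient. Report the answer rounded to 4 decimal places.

S_xy = nΣxy − ΣxΣy = 8·1042 − 48·163 = 8336 − 7824 = 512
S_xx = nΣx² − (Σx)² = 8·420 − 48² = 3360 − 2304 = 1056
S_yy = nΣy² − (Σy)² = 8·4675 − 163² = 37400 − 26569 = 10831
r = S_xy / √(S_xx·S_yy) = 512 / √(1056·10831) = 512 / √11437536 = 512 / 3381.9426 = 0.1514

0.1514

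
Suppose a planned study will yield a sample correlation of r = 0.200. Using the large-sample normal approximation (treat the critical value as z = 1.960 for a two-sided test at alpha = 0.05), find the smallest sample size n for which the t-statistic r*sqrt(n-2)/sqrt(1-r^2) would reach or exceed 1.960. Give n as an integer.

95

Need r·√(n−2)/√(1−r²) ≥ 1.960
√(n−2) ≥ 1.960·√(1−0.040000) / 0.200 = 1.960·0.979796 / 0.200 = 9.6020
n−2 ≥ 92.1984  ⇒  n ≥ 94.1984
Smallest integer n = 95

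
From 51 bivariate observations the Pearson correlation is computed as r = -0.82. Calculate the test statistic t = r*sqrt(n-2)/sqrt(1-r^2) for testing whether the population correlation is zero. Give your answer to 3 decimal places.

t = r·√(n−2) / √(1−r²) with r = -0.82, n = 51
  = -0.82·√49 / √(1 − 0.6724)
  = -0.82·7.000000 / 0.572364
  = -5.740000 / 0.572364 = -10.029

-10.029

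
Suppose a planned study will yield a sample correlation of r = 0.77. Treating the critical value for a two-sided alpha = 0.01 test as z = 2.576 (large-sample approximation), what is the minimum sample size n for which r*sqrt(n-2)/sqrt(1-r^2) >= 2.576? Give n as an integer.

r√(n−2)/√(1−r²) ≥ 2.576  ⇔  n−2 ≥ (2.576)²·(1−r²)/r²
(1−r²)/r² = (1−0.5929)/0.5929 = 0.6866
n ≥ 2 + 6.635776·0.6866 = 2 + 4.5561 = 6.5561
⌈6.5561⌉ = 7

7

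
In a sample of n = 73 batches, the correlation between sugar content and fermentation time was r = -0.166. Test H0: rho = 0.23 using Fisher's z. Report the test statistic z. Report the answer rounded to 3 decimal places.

-3.361

z_r = atanh(-0.166) = -0.167550,  z_0 = atanh(0.23) = 0.234189
SE = 1/√(n−3) = 1/√70 = 0.119523
z = (z_r − z_0)/SE = (-0.167550 − 0.234189) / 0.119523 = -0.401739 / 0.119523 = -3.361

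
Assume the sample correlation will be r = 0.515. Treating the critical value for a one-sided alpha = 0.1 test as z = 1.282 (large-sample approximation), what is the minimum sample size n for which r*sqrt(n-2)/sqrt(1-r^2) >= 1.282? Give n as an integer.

7

r√(n−2)/√(1−r²) ≥ 1.282  ⇔  n−2 ≥ (1.282)²·(1−r²)/r²
(1−r²)/r² = (1−0.265225)/0.265225 = 2.7704
n ≥ 2 + 1.643524·2.7704 = 2 + 4.5532 = 6.5532
⌈6.5532⌉ = 7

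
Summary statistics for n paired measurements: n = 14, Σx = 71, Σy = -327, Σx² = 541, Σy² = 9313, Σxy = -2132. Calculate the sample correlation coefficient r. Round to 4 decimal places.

Numerator: nΣxy − (Σx)(Σy) = 14·(-2132) − (71)(-327) = -6631
Denominator: √[(nΣx²−(Σx)²)(nΣy²−(Σy)²)]
  nΣx²−(Σx)² = 14·541 − 5041 = 2533;  nΣy²−(Σy)² = 14·9313 − 106929 = 23453
  √(2533·23453) = √59406449 = 7707.5579
r = -6631 / 7707.5579 = -0.8603

-0.8603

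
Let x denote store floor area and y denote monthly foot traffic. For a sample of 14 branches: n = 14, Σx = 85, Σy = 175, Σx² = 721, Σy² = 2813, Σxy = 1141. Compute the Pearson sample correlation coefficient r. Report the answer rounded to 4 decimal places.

0.2193

S_xy = nΣxy − ΣxΣy = 14·1141 − 85·175 = 15974 − 14875 = 1099
S_xx = nΣx² − (Σx)² = 14·721 − 85² = 10094 − 7225 = 2869
S_yy = nΣy² − (Σy)² = 14·2813 − 175² = 39382 − 30625 = 8757
r = S_xy / √(S_xx·S_yy) = 1099 / √(2869·8757) = 1099 / √25123833 = 1099 / 5012.3680 = 0.2193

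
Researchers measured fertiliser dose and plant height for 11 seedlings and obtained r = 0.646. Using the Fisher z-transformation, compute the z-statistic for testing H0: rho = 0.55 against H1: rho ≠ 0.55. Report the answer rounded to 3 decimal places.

z_r = atanh(0.646) = 0.768403,  z_0 = atanh(0.55) = 0.618381
SE = 1/√(n−3) = 1/√8 = 0.353553
z = (z_r − z_0)/SE = (0.768403 − 0.618381) / 0.353553 = 0.150022 / 0.353553 = 0.424

0.424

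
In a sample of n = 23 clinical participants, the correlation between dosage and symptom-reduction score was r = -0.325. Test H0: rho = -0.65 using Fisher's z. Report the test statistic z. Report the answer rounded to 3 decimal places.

Fisher z: atanh(-0.325) = -0.337228, atanh(-0.65) = -0.775299
z = (z_r − z_0)·√(n−3) = (-0.337228 − (-0.775299))·√20 = 0.438071 · 4.472136 = 1.959

1.959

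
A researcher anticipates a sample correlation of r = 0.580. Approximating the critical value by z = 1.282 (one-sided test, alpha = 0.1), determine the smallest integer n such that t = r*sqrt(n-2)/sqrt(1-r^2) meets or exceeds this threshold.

Need r·√(n−2)/√(1−r²) ≥ 1.282
√(n−2) ≥ 1.282·√(1−0.336400) / 0.580 = 1.282·0.814616 / 0.580 = 1.8006
n−2 ≥ 3.2422  ⇒  n ≥ 5.2422
Smallest integer n = 6

6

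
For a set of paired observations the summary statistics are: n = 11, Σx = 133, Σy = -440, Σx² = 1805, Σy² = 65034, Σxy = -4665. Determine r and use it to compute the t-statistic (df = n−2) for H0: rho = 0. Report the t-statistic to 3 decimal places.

0.658

Numerator: nΣxy − (Σx)(Σy) = 11·(-4665) − (133)(-440) = 7205
Denominator: √[(nΣx²−(Σx)²)(nΣy²−(Σy)²)]
  nΣx²−(Σx)² = 11·1805 − 17689 = 2166;  nΣy²−(Σy)² = 11·65034 − 193600 = 521774
  √(2166·521774) = √1130162484 = 33617.8893
r = 7205 / 33617.8893 = 0.2143
t = r·√(n−2)/√(1−r²) = 0.2143·√9 / √(1−0.045924) = 0.642900 / 0.976768 = 0.658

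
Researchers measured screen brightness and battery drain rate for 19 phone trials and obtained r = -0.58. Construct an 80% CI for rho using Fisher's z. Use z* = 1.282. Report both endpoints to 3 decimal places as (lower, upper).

(-0.754, -0.329)

Fisher z: z_r = atanh(r) = ½·ln((1+(-0.58))/(1−(-0.58))) = -0.662463
SE(z) = 1/√(n−3) = 1/√16 = 0.250000
80% ⇒ z* = 1.282; margin = 1.282·0.250000 = 0.320500
CI on z-scale: (-0.982963, -0.341963)
Back-transform: tanh(-0.982963) = -0.754346, tanh(-0.341963) = -0.329229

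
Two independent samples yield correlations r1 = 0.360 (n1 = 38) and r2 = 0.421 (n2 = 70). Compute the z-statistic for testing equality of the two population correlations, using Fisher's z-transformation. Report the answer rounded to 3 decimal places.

Fisher z-transforms: z1 = atanh(0.360) = 0.376886, z2 = atanh(0.421) = 0.448907; difference d = -0.072021
Var(d) = 1/35 + 1/67 = 0.0285714 + 0.0149254 = 0.0434968
z = d/√Var(d) = -0.072021 / √0.0434968 = -0.072021 / 0.208559 = -0.345

-0.345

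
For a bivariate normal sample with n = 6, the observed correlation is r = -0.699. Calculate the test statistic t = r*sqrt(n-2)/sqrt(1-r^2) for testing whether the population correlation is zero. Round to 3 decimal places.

1 − r² = 1 − 0.488601 = 0.511399;  √(1−r²) = 0.715122
√(n−2) = √4 = 2.000000
t = r·√(n−2)/√(1−r²) = -0.699 · 2.000000 / 0.715122 = -1.955

-1.955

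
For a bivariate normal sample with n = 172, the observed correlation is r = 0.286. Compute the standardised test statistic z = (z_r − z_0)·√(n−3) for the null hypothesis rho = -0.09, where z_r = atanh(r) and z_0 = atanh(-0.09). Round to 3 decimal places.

4.998

Fisher z: atanh(0.286) = 0.294204, atanh(-0.09) = -0.090244
z = (z_r − z_0)·√(n−3) = (0.294204 − (-0.090244))·√169 = 0.384448 · 13.000000 = 4.998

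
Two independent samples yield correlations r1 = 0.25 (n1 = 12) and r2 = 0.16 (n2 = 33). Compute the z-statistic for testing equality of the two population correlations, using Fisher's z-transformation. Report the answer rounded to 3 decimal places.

0.247

Fisher z-transforms: z1 = atanh(0.25) = 0.255413, z2 = atanh(0.16) = 0.161387; difference d = 0.094026
Var(d) = 1/9 + 1/30 = 0.1111111 + 0.0333333 = 0.1444444
z = d/√Var(d) = 0.094026 / √0.1444444 = 0.094026 / 0.380058 = 0.247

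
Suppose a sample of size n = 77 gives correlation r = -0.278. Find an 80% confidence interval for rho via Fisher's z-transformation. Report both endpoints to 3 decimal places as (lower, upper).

Fisher z: z_r = atanh(r) = ½·ln((1+(-0.278))/(1−(-0.278))) = -0.285513
SE(z) = 1/√(n−3) = 1/√74 = 0.116248
80% ⇒ z* = 1.282; margin = 1.282·0.116248 = 0.149030
CI on z-scale: (-0.434543, -0.136483)
Back-transform: tanh(-0.434543) = -0.409111, tanh(-0.136483) = -0.135642

(-0.409, -0.136)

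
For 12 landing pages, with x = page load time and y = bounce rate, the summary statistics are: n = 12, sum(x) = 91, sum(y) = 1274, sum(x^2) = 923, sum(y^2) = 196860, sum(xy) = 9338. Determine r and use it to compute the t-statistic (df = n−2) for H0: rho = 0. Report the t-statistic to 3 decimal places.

-0.271

Numerator: nΣxy − (Σx)(Σy) = 12·9338 − (91)(1274) = -3878
Denominator: √[(nΣx²−(Σx)²)(nΣy²−(Σy)²)]
  nΣx²−(Σx)² = 12·923 − 8281 = 2795;  nΣy²−(Σy)² = 12·196860 − 1623076 = 739244
  √(2795·739244) = √2066186980 = 45455.3295
r = -3878 / 45455.3295 = -0.0853
t = r·√(n−2)/√(1−r²) = -0.0853·√10 / √(1−0.007276) = -0.269742 / 0.996355 = -0.271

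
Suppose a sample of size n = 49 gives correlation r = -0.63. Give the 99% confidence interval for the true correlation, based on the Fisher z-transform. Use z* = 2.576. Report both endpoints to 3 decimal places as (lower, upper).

(-0.808, -0.347)

z_r = atanh(-0.63) = -0.741416;  SE = 1/√(n−3) = 1/√46 = 0.147442
z-limits: -0.741416 ± 2.576·0.147442 = -0.741416 ± 0.379811 = [-1.121227, -0.361605]
ρ-limits: (tanh -1.121227, tanh -0.361605) = (-0.808, -0.347)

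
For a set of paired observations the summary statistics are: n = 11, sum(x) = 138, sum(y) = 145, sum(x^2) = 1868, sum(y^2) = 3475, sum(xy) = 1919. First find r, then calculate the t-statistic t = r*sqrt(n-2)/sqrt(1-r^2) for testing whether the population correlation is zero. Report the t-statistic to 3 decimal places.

0.664

S_xy = nΣxy − ΣxΣy = 11·1919 − 138·145 = 21109 − 20010 = 1099
S_xx = nΣx² − (Σx)² = 11·1868 − 138² = 20548 − 19044 = 1504
S_yy = nΣy² − (Σy)² = 11·3475 − 145² = 38225 − 21025 = 17200
r = S_xy / √(S_xx·S_yy) = 1099 / √(1504·17200) = 1099 / √25868800 = 1099 / 5086.1380 = 0.2161
t = r·√(n−2)/√(1−r²) = 0.2161·√9 / √(1−0.046699) = 0.648300 / 0.976371 = 0.664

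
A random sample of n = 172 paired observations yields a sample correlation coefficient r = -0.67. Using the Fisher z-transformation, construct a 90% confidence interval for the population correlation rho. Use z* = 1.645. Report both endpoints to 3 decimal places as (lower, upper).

(-0.734, -0.594)

z_r = atanh(-0.67) = -0.810743;  SE = 1/√(n−3) = 1/√169 = 0.076923
z-limits: -0.810743 ± 1.645·0.076923 = -0.810743 ± 0.126538 = [-0.937281, -0.684205]
ρ-limits: (tanh -0.937281, tanh -0.684205) = (-0.734, -0.594)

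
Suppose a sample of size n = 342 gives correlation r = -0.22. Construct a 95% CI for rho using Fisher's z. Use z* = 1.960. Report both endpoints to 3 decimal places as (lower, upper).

(-0.319, -0.117)

z_r = atanh(-0.22) = -0.223656;  SE = 1/√(n−3) = 1/√339 = 0.054313
z-limits: -0.223656 ± 1.960·0.054313 = -0.223656 ± 0.106453 = [-0.330109, -0.117203]
ρ-limits: (tanh -0.330109, tanh -0.117203) = (-0.319, -0.117)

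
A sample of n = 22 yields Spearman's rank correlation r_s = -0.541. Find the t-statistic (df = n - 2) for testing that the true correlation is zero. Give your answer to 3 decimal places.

-2.877

t = r_s·√(n−2) / √(1−r_s²) with r_s = -0.541, n = 22
  = -0.541·√20 / √(1 − 0.292681)
  = -0.541·4.472136 / 0.841023
  = -2.419426 / 0.841023 = -2.877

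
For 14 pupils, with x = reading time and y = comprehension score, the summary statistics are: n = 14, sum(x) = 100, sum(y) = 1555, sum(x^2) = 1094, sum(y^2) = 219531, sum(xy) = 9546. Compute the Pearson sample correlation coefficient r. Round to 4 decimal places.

-0.3703

S_xy = nΣxy − ΣxΣy = 14·9546 − 100·1555 = 133644 − 155500 = -21856
S_xx = nΣx² − (Σx)² = 14·1094 − 100² = 15316 − 10000 = 5316
S_yy = nΣy² − (Σy)² = 14·219531 − 1555² = 3073434 − 2418025 = 655409
r = S_xy / √(S_xx·S_yy) = -21856 / √(5316·655409) = -21856 / √3484154244 = -21856 / 59026.7248 = -0.3703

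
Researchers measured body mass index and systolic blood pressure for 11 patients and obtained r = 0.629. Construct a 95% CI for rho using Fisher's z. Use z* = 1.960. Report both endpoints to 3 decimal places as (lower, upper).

z_r = atanh(0.629) = 0.739760;  SE = 1/√(n−3) = 1/√8 = 0.353553
z-limits: 0.739760 ± 1.960·0.353553 = 0.739760 ± 0.692964 = [0.046796, 1.432724]
ρ-limits: (tanh 0.046796, tanh 1.432724) = (0.047, 0.892)

(0.047, 0.892)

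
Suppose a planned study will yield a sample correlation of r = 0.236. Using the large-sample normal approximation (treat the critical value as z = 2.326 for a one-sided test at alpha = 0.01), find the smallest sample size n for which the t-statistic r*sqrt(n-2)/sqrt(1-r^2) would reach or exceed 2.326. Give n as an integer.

r√(n−2)/√(1−r²) ≥ 2.326  ⇔  n−2 ≥ (2.326)²·(1−r²)/r²
(1−r²)/r² = (1−0.055696)/0.055696 = 16.9546
n ≥ 2 + 5.410276·16.9546 = 2 + 91.7291 = 93.7291
⌈93.7291⌉ = 94

94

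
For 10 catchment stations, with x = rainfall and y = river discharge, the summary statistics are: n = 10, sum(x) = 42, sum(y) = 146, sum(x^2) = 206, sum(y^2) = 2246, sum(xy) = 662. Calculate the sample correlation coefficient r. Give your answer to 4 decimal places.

Numerator: nΣxy − (Σx)(Σy) = 10·662 − (42)(146) = 488
Denominator: √[(nΣx²−(Σx)²)(nΣy²−(Σy)²)]
  nΣx²−(Σx)² = 10·206 − 1764 = 296;  nΣy²−(Σy)² = 10·2246 − 21316 = 1144
  √(296·1144) = √338624 = 581.9141
r = 488 / 581.9141 = 0.8386

0.8386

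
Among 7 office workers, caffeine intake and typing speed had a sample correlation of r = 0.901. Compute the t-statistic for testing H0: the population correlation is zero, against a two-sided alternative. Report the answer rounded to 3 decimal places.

t = r·√(n−2) / √(1−r²) with r = 0.901, n = 7
  = 0.901·√5 / √(1 − 0.811801)
  = 0.901·2.236068 / 0.433819
  = 2.014697 / 0.433819 = 4.644

4.644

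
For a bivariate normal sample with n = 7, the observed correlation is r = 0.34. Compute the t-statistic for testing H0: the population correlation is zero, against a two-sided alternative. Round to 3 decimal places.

0.808

t = r·√(n−2) / √(1−r²) with r = 0.34, n = 7
  = 0.34·√5 / √(1 − 0.1156)
  = 0.34·2.236068 / 0.940425
  = 0.760263 / 0.940425 = 0.808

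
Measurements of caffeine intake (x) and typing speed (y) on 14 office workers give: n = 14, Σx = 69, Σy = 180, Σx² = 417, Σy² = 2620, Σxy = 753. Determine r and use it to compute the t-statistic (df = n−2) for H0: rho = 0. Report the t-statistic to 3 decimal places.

-6.252

S_xy = nΣxy − ΣxΣy = 14·753 − 69·180 = 10542 − 12420 = -1878
S_xx = nΣx² − (Σx)² = 14·417 − 69² = 5838 − 4761 = 1077
S_yy = nΣy² − (Σy)² = 14·2620 − 180² = 36680 − 32400 = 4280
r = S_xy / √(S_xx·S_yy) = -1878 / √(1077·4280) = -1878 / √4609560 = -1878 / 2146.9886 = -0.8747
t = r·√(n−2)/√(1−r²) = -0.8747·√12 / √(1−0.765100) = -3.030050 / 0.484665 = -6.252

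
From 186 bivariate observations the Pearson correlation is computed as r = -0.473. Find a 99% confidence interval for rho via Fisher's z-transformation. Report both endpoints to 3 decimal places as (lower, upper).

(-0.607, -0.313)

z_r = atanh(-0.473) = -0.513928;  SE = 1/√(n−3) = 1/√183 = 0.073922
z-limits: -0.513928 ± 2.576·0.073922 = -0.513928 ± 0.190423 = [-0.704351, -0.323505]
ρ-limits: (tanh -0.704351, tanh -0.323505) = (-0.607, -0.313)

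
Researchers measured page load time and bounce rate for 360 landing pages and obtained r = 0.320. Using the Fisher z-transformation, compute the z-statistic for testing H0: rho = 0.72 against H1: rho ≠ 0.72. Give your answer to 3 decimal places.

z_r = atanh(0.320) = 0.331647,  z_0 = atanh(0.72) = 0.907645
SE = 1/√(n−3) = 1/√357 = 0.052926
z = (z_r − z_0)/SE = (0.331647 − 0.907645) / 0.052926 = -0.575998 / 0.052926 = -10.883

-10.883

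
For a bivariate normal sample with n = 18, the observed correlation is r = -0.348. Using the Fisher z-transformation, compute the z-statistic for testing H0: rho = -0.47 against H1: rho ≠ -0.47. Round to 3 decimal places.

Fisher z: atanh(-0.348) = -0.363166, atanh(-0.47) = -0.510070
z = (z_r − z_0)·√(n−3) = (-0.363166 − (-0.510070))·√15 = 0.146904 · 3.872983 = 0.569

0.569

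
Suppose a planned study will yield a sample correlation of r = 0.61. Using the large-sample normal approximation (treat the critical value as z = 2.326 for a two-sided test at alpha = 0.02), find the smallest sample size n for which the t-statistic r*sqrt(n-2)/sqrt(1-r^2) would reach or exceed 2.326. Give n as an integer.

12

r√(n−2)/√(1−r²) ≥ 2.326  ⇔  n−2 ≥ (2.326)²·(1−r²)/r²
(1−r²)/r² = (1−0.3721)/0.3721 = 1.6874
n ≥ 2 + 5.410276·1.6874 = 2 + 9.1293 = 11.1293
⌈11.1293⌉ = 12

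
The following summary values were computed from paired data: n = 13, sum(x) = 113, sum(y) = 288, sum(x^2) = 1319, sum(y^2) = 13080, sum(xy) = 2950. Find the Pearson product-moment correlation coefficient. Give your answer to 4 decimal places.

Numerator: nΣxy − (Σx)(Σy) = 13·2950 − (113)(288) = 5806
Denominator: √[(nΣx²−(Σx)²)(nΣy²−(Σy)²)]
  nΣx²−(Σx)² = 13·1319 − 12769 = 4378;  nΣy²−(Σy)² = 13·13080 − 82944 = 87096
  √(4378·87096) = √381306288 = 19527.0655
r = 5806 / 19527.0655 = 0.2973

0.2973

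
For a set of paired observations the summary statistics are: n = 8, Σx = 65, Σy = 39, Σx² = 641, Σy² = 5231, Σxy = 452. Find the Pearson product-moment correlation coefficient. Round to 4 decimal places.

S_xy = nΣxy − ΣxΣy = 8·452 − 65·39 = 3616 − 2535 = 1081
S_xx = nΣx² − (Σx)² = 8·641 − 65² = 5128 − 4225 = 903
S_yy = nΣy² − (Σy)² = 8·5231 − 39² = 41848 − 1521 = 40327
r = S_xy / √(S_xx·S_yy) = 1081 / √(903·40327) = 1081 / √36415281 = 1081 / 6034.5075 = 0.1791

0.1791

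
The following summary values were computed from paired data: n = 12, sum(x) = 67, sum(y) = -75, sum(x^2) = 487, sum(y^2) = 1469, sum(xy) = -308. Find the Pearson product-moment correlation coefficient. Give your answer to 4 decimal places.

0.3295

S_xy = nΣxy − ΣxΣy = 12·(-308) − 67·(-75) = -3696 − (-5025) = 1329
S_xx = nΣx² − (Σx)² = 12·487 − 67² = 5844 − 4489 = 1355
S_yy = nΣy² − (Σy)² = 12·1469 − (-75)² = 17628 − 5625 = 12003
r = S_xy / √(S_xx·S_yy) = 1329 / √(1355·12003) = 1329 / √16264065 = 1329 / 4032.8730 = 0.3295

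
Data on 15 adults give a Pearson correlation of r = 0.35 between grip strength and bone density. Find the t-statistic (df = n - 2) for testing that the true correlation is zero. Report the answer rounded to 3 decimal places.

1.347

1 − r² = 1 − 0.1225 = 0.8775;  √(1−r²) = 0.936750
√(n−2) = √13 = 3.605551
t = r·√(n−2)/√(1−r²) = 0.35 · 3.605551 / 0.936750 = 1.347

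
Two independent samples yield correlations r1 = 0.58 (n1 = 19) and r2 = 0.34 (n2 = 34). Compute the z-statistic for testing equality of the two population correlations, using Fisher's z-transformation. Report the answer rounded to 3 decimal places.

1.002

Fisher z-transforms: z1 = atanh(0.58) = 0.662463, z2 = atanh(0.34) = 0.354093; difference d = 0.308370
Var(d) = 1/16 + 1/31 = 0.0625000 + 0.0322581 = 0.0947581
z = d/√Var(d) = 0.308370 / √0.0947581 = 0.308370 / 0.307828 = 1.002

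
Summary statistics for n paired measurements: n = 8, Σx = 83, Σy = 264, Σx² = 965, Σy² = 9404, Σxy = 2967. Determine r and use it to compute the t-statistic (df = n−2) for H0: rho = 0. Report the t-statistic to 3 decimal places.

S_xy = nΣxy − ΣxΣy = 8·2967 − 83·264 = 23736 − 21912 = 1824
S_xx = nΣx² − (Σx)² = 8·965 − 83² = 7720 − 6889 = 831
S_yy = nΣy² − (Σy)² = 8·9404 − 264² = 75232 − 69696 = 5536
r = S_xy / √(S_xx·S_yy) = 1824 / √(831·5536) = 1824 / √4600416 = 1824 / 2144.8580 = 0.8504
t = r·√(n−2)/√(1−r²) = 0.8504·√6 / √(1−0.723180) = 2.083046 / 0.526137 = 3.959

3.959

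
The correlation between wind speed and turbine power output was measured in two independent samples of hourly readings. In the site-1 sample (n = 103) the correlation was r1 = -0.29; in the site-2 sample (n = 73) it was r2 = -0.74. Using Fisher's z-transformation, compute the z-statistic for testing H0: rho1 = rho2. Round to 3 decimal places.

4.183

z1 = atanh(-0.29) = -0.298566,  z2 = atanh(-0.74) = -0.950479
SE = √(1/(n1−3) + 1/(n2−3)) = √(1/100 + 1/70) = √(0.0100000 + 0.0142857) = √0.0242857 = 0.155839
z = (z1 − z2)/SE = (-0.298566 − (-0.950479)) / 0.155839 = 0.651913 / 0.155839 = 4.183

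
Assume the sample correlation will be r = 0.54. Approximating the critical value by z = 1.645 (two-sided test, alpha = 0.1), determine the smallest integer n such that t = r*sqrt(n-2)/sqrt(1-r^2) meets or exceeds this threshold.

r√(n−2)/√(1−r²) ≥ 1.645  ⇔  n−2 ≥ (1.645)²·(1−r²)/r²
(1−r²)/r² = (1−0.2916)/0.2916 = 2.4294
n ≥ 2 + 2.706025·2.4294 = 2 + 6.5740 = 8.5740
⌈8.5740⌉ = 9

9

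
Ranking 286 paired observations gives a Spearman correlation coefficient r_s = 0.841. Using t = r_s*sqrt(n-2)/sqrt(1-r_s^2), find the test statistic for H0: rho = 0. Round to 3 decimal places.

t = r_s·√(n−2) / √(1−r_s²) with r_s = 0.841, n = 286
  = 0.841·√284 / √(1 − 0.707281)
  = 0.841·16.852300 / 0.541035
  = 14.172784 / 0.541035 = 26.196

26.196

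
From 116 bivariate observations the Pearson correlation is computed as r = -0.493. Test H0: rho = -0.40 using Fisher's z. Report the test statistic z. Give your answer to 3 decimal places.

-1.237

z_r = atanh(-0.493) = -0.540016,  z_0 = atanh(-0.40) = -0.423649
SE = 1/√(n−3) = 1/√113 = 0.094072
z = (z_r − z_0)/SE = (-0.540016 − (-0.423649)) / 0.094072 = -0.116367 / 0.094072 = -1.237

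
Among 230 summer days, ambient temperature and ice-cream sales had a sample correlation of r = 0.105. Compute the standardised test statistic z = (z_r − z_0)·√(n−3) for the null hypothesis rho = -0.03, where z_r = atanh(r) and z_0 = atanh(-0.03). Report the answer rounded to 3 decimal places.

Fisher z: atanh(0.105) = 0.105388, atanh(-0.03) = -0.030009
z = (z_r − z_0)·√(n−3) = (0.105388 − (-0.030009))·√227 = 0.135397 · 15.066519 = 2.040

2.040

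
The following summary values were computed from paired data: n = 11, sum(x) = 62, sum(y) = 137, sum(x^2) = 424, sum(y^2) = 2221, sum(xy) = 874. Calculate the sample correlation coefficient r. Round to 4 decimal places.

S_xy = nΣxy − ΣxΣy = 11·874 − 62·137 = 9614 − 8494 = 1120
S_xx = nΣx² − (Σx)² = 11·424 − 62² = 4664 − 3844 = 820
S_yy = nΣy² − (Σy)² = 11·2221 − 137² = 24431 − 18769 = 5662
r = S_xy / √(S_xx·S_yy) = 1120 / √(820·5662) = 1120 / √4642840 = 1120 / 2154.7250 = 0.5198

0.5198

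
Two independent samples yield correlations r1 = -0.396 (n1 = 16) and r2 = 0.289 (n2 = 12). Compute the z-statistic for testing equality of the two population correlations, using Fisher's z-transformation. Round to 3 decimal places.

Fisher z-transforms: z1 = atanh(-0.396) = -0.418896, z2 = atanh(0.289) = 0.297475; difference d = -0.716371
Var(d) = 1/13 + 1/9 = 0.0769231 + 0.1111111 = 0.1880342
z = d/√Var(d) = -0.716371 / √0.1880342 = -0.716371 / 0.433629 = -1.652

-1.652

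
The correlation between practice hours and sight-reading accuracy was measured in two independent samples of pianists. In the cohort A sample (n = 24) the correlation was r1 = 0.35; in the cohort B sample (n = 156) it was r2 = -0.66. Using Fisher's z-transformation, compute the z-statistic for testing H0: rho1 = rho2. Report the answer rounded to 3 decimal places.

Fisher z-transforms: z1 = atanh(0.35) = 0.365444, z2 = atanh(-0.66) = -0.792814; difference d = 1.158258
Var(d) = 1/21 + 1/153 = 0.0476190 + 0.0065359 = 0.0541549
z = d/√Var(d) = 1.158258 / √0.0541549 = 1.158258 / 0.232712 = 4.977

4.977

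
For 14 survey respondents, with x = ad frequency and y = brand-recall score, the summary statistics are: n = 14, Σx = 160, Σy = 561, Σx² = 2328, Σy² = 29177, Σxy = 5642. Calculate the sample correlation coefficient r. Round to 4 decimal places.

-0.4207

S_xy = nΣxy − ΣxΣy = 14·5642 − 160·561 = 78988 − 89760 = -10772
S_xx = nΣx² − (Σx)² = 14·2328 − 160² = 32592 − 25600 = 6992
S_yy = nΣy² − (Σy)² = 14·29177 − 561² = 408478 − 314721 = 93757
r = S_xy / √(S_xx·S_yy) = -10772 / √(6992·93757) = -10772 / √655548944 = -10772 / 25603.6900 = -0.4207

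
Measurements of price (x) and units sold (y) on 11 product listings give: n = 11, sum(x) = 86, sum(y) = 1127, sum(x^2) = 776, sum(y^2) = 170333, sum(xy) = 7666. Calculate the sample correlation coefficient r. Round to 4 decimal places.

-0.4802

S_xy = nΣxy − ΣxΣy = 11·7666 − 86·1127 = 84326 − 96922 = -12596
S_xx = nΣx² − (Σx)² = 11·776 − 86² = 8536 − 7396 = 1140
S_yy = nΣy² − (Σy)² = 11·170333 − 1127² = 1873663 − 1270129 = 603534
r = S_xy / √(S_xx·S_yy) = -12596 / √(1140·603534) = -12596 / √688028760 = -12596 / 26230.3023 = -0.4802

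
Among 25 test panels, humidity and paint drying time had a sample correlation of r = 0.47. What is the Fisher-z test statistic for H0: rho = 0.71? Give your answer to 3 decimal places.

-1.769

Fisher z: atanh(0.47) = 0.510070, atanh(0.71) = 0.887184
z = (z_r − z_0)·√(n−3) = (0.510070 − 0.887184)·√22 = -0.377114 · 4.690416 = -1.769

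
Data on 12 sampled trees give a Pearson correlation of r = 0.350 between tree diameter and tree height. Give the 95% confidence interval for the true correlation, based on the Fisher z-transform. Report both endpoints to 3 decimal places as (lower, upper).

(-0.280, 0.769)

Fisher z: z_r = atanh(r) = ½·ln((1+0.350)/(1−0.350)) = 0.365444
SE(z) = 1/√(n−3) = 1/√9 = 0.333333
95% ⇒ z* = 1.960; margin = 1.960·0.333333 = 0.653333
CI on z-scale: (-0.287889, 1.018777)
Back-transform: tanh(-0.287889) = -0.280191, tanh(1.018777) = 0.769368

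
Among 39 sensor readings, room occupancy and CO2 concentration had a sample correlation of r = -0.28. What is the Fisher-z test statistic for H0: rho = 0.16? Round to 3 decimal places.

Fisher z: atanh(-0.28) = -0.287682, atanh(0.16) = 0.161387
z = (z_r − z_0)·√(n−3) = (-0.287682 − 0.161387)·√36 = -0.449069 · 6.000000 = -2.694

-2.694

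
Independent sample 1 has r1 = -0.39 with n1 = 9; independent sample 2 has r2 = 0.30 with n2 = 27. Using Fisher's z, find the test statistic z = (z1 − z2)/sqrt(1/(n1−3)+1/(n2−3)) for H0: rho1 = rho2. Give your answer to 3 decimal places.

z1 = atanh(-0.39) = -0.411800,  z2 = atanh(0.30) = 0.309520
SE = √(1/(n1−3) + 1/(n2−3)) = √(1/6 + 1/24) = √(0.1666667 + 0.0416667) = √0.2083334 = 0.456436
z = (z1 − z2)/SE = (-0.411800 − 0.309520) / 0.456436 = -0.721320 / 0.456436 = -1.580

-1.580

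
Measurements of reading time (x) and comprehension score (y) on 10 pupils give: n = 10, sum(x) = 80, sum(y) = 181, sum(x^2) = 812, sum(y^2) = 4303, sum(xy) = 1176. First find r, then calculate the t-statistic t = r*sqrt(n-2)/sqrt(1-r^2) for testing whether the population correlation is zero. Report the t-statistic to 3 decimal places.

-2.401

Numerator: nΣxy − (Σx)(Σy) = 10·1176 − (80)(181) = -2720
Denominator: √[(nΣx²−(Σx)²)(nΣy²−(Σy)²)]
  nΣx²−(Σx)² = 10·812 − 6400 = 1720;  nΣy²−(Σy)² = 10·4303 − 32761 = 10269
  √(1720·10269) = √17662680 = 4202.6991
r = -2720 / 4202.6991 = -0.6472
t = r·√(n−2)/√(1−r²) = -0.6472·√8 / √(1−0.418868) = -1.830558 / 0.762320 = -2.401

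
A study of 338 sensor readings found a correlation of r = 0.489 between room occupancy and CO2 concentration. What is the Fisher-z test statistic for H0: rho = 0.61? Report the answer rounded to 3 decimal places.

z_r = atanh(0.489) = 0.534745,  z_0 = atanh(0.61) = 0.708921
SE = 1/√(n−3) = 1/√335 = 0.054636
z = (z_r − z_0)/SE = (0.534745 − 0.708921) / 0.054636 = -0.174176 / 0.054636 = -3.188

-3.188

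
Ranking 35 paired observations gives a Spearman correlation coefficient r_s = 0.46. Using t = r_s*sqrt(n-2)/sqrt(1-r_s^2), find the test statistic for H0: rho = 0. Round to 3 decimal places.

t = r_s·√(n−2) / √(1−r_s²) with r_s = 0.46, n = 35
  = 0.46·√33 / √(1 − 0.2116)
  = 0.46·5.744563 / 0.887919
  = 2.642499 / 0.887919 = 2.976

2.976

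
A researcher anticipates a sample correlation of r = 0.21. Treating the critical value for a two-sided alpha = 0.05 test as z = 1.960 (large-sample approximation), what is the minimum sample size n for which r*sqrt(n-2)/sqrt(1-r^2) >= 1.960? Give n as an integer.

r√(n−2)/√(1−r²) ≥ 1.960  ⇔  n−2 ≥ (1.960)²·(1−r²)/r²
(1−r²)/r² = (1−0.0441)/0.0441 = 21.6757
n ≥ 2 + 3.8416·21.6757 = 2 + 83.2694 = 85.2694
⌈85.2694⌉ = 86

86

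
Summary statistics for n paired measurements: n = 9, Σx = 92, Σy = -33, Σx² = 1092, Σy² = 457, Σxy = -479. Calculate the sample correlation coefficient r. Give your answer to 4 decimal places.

-0.6278

Numerator: nΣxy − (Σx)(Σy) = 9·(-479) − (92)(-33) = -1275
Denominator: √[(nΣx²−(Σx)²)(nΣy²−(Σy)²)]
  nΣx²−(Σx)² = 9·1092 − 8464 = 1364;  nΣy²−(Σy)² = 9·457 − 1089 = 3024
  √(1364·3024) = √4124736 = 2030.9446
r = -1275 / 2030.9446 = -0.6278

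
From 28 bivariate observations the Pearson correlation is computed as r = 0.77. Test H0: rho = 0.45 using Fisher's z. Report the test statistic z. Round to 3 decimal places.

Fisher z: atanh(0.77) = 1.020328, atanh(0.45) = 0.484700
z = (z_r − z_0)·√(n−3) = (1.020328 − 0.484700)·√25 = 0.535628 · 5.000000 = 2.678

2.678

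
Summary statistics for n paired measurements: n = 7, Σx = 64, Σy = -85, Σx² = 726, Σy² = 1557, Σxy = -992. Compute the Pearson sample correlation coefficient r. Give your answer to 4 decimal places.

S_xy = nΣxy − ΣxΣy = 7·(-992) − 64·(-85) = -6944 − (-5440) = -1504
S_xx = nΣx² − (Σx)² = 7·726 − 64² = 5082 − 4096 = 986
S_yy = nΣy² − (Σy)² = 7·1557 − (-85)² = 10899 − 7225 = 3674
r = S_xy / √(S_xx·S_yy) = -1504 / √(986·3674) = -1504 / √3622564 = -1504 / 1903.3034 = -0.7902

-0.7902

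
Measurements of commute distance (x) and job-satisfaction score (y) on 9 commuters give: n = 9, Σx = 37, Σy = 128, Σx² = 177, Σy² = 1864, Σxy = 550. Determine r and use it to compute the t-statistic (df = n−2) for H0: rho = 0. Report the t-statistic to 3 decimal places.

2.762

Numerator: nΣxy − (Σx)(Σy) = 9·550 − (37)(128) = 214
Denominator: √[(nΣx²−(Σx)²)(nΣy²−(Σy)²)]
  nΣx²−(Σx)² = 9·177 − 1369 = 224;  nΣy²−(Σy)² = 9·1864 − 16384 = 392
  √(224·392) = √87808 = 296.3241
r = 214 / 296.3241 = 0.7222
t = r·√(n−2)/√(1−r²) = 0.7222·√7 / √(1−0.521573) = 1.910762 / 0.691684 = 2.762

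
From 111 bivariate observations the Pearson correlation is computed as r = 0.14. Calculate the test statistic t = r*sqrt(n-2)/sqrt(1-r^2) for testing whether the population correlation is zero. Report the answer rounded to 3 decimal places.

t = r·√(n−2) / √(1−r²) with r = 0.14, n = 111
  = 0.14·√109 / √(1 − 0.0196)
  = 0.14·10.440307 / 0.990152
  = 1.461643 / 0.990152 = 1.476

1.476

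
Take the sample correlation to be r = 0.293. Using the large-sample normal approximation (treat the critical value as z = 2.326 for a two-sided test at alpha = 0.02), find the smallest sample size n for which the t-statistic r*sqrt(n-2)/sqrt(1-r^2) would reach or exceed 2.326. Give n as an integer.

60

Need r·√(n−2)/√(1−r²) ≥ 2.326
√(n−2) ≥ 2.326·√(1−0.085849) / 0.293 = 2.326·0.956112 / 0.293 = 7.5902
n−2 ≥ 57.6111  ⇒  n ≥ 59.6111
Smallest integer n = 60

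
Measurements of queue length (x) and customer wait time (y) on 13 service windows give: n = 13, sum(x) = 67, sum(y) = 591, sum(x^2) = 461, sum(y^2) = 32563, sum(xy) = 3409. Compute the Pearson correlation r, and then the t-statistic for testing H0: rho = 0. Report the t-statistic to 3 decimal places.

Numerator: nΣxy − (Σx)(Σy) = 13·3409 − (67)(591) = 4720
Denominator: √[(nΣx²−(Σx)²)(nΣy²−(Σy)²)]
  nΣx²−(Σx)² = 13·461 − 4489 = 1504;  nΣy²−(Σy)² = 13·32563 − 349281 = 74038
  √(1504·74038) = √111353152 = 10552.4003
r = 4720 / 10552.4003 = 0.4473
t = r·√(n−2)/√(1−r²) = 0.4473·√11 / √(1−0.200077) = 1.483526 / 0.894384 = 1.659

1.659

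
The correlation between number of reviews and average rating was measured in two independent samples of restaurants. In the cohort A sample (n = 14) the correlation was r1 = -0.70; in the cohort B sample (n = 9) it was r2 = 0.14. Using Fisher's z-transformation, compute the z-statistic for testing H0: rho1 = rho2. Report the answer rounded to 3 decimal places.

z1 = atanh(-0.70) = -0.867301,  z2 = atanh(0.14) = 0.140926
SE = √(1/(n1−3) + 1/(n2−3)) = √(1/11 + 1/6) = √(0.0909091 + 0.1666667) = √0.2575758 = 0.507519
z = (z1 − z2)/SE = (-0.867301 − 0.140926) / 0.507519 = -1.008227 / 0.507519 = -1.987

-1.987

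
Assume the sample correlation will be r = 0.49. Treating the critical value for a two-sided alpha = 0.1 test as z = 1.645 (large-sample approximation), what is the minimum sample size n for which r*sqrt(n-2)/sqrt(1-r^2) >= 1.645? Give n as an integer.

11

Need r·√(n−2)/√(1−r²) ≥ 1.645
√(n−2) ≥ 1.645·√(1−0.2401) / 0.49 = 1.645·0.871722 / 0.49 = 2.9265
n−2 ≥ 8.5644  ⇒  n ≥ 10.5644
Smallest integer n = 11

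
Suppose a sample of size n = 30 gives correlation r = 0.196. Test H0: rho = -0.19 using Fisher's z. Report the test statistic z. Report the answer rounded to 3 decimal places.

2.031

z_r = atanh(0.196) = 0.198569,  z_0 = atanh(-0.19) = -0.192337
SE = 1/√(n−3) = 1/√27 = 0.192450
z = (z_r − z_0)/SE = (0.198569 − (-0.192337)) / 0.192450 = 0.390906 / 0.192450 = 2.031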